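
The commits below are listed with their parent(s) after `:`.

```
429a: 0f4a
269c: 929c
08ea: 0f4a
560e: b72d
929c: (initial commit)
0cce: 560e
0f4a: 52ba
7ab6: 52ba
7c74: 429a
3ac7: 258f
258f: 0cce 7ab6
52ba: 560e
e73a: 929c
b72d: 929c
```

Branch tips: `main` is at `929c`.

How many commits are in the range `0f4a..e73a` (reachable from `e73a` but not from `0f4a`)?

Reachable from e73a: {929c, e73a}.
Reachable from 0f4a: {0f4a, 52ba, 560e, 929c, b72d}.
In e73a's history but not 0f4a's: {e73a} — 1 commit.

1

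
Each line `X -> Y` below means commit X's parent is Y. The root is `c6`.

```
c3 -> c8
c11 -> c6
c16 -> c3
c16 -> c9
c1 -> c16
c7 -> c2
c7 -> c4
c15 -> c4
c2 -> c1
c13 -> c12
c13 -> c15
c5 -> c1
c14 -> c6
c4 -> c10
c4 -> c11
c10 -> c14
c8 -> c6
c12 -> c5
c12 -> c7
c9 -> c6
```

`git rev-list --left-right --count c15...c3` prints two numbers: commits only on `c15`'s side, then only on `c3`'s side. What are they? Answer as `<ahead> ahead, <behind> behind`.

Reachable from c15: {c10, c11, c14, c15, c4, c6}.
Reachable from c3: {c3, c6, c8}.
Only in c15's history (ahead): {c10, c11, c14, c15, c4} — 5.
Only in c3's history (behind): {c3, c8} — 2.

5 ahead, 2 behind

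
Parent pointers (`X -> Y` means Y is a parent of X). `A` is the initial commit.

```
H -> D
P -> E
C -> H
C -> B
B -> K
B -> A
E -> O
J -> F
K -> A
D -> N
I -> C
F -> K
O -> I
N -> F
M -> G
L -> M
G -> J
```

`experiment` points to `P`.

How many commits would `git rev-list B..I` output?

Reachable from I: {A, B, C, D, F, H, I, K, N}.
Reachable from B: {A, B, K}.
In I's history but not B's: {C, D, F, H, I, N} — 6 commits.

6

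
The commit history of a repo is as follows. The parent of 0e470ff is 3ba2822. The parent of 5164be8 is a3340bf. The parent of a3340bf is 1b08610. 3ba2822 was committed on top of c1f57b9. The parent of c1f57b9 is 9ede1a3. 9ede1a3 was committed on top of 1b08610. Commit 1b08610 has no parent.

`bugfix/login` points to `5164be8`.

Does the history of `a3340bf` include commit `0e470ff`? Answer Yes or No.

No

Ancestors of a3340bf: {1b08610, a3340bf}.
0e470ff is not in that set, so it is not an ancestor of a3340bf.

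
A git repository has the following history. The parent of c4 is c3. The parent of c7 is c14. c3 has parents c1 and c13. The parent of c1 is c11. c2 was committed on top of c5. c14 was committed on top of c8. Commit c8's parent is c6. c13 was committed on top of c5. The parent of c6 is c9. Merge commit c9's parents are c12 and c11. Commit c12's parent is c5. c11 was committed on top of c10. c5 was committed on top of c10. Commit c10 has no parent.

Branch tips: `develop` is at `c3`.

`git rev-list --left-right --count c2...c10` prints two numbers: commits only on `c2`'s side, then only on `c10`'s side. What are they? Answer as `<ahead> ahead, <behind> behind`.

2 ahead, 0 behind

Reachable from c2: {c10, c2, c5}.
Reachable from c10: {c10}.
Only in c2's history (ahead): {c2, c5} — 2.
Only in c10's history (behind): {} — 0.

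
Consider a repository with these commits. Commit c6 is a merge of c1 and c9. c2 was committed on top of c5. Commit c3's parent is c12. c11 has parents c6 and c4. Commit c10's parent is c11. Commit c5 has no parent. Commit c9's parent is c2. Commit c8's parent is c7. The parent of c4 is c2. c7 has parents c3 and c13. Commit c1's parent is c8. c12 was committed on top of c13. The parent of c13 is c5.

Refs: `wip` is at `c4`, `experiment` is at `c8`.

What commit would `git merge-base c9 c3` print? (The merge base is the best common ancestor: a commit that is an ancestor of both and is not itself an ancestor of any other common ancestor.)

c5

Ancestors of c9: {c2, c5, c9}.
Ancestors of c3: {c12, c13, c3, c5}.
Common ancestors: {c5}.
The only common ancestor is c5, so it is the merge base.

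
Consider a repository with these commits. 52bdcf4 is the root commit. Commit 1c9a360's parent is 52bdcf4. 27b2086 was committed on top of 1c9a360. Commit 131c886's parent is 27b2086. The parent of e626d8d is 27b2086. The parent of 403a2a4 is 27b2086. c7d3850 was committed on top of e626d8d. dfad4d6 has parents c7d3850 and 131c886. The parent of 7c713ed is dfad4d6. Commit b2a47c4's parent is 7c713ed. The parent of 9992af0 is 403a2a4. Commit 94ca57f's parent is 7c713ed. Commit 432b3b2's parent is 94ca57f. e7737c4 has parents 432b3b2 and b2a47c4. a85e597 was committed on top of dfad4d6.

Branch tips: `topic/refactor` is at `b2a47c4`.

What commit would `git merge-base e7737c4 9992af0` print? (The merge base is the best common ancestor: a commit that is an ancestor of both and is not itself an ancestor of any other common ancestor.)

27b2086

Ancestors of e7737c4: {131c886, 1c9a360, 27b2086, 432b3b2, 52bdcf4, 7c713ed, 94ca57f, b2a47c4, c7d3850, dfad4d6, e626d8d, e7737c4}.
Ancestors of 9992af0: {1c9a360, 27b2086, 403a2a4, 52bdcf4, 9992af0}.
Common ancestors: {1c9a360, 27b2086, 52bdcf4}.
Among these, 27b2086 is not an ancestor of any other common ancestor — it is the merge base.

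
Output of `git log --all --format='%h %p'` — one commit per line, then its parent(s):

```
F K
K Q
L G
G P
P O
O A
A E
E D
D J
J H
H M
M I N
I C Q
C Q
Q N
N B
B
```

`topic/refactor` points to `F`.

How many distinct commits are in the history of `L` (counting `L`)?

15

Walking parent pointers from L: reachable set = {A, B, C, D, E, G, H, I, J, L, M, N, O, P, Q}.
That is 15 commits.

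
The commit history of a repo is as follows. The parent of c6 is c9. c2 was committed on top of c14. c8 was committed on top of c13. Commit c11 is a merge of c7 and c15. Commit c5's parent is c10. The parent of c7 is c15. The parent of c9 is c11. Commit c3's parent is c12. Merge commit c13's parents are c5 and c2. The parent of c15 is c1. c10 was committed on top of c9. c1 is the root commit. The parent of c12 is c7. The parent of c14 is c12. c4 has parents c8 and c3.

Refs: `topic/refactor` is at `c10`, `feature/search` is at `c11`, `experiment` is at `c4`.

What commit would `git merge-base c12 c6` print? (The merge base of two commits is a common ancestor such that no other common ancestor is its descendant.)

Ancestors of c12: {c1, c12, c15, c7}.
Ancestors of c6: {c1, c11, c15, c6, c7, c9}.
Common ancestors: {c1, c15, c7}.
Among these, c7 is not an ancestor of any other common ancestor — it is the merge base.

c7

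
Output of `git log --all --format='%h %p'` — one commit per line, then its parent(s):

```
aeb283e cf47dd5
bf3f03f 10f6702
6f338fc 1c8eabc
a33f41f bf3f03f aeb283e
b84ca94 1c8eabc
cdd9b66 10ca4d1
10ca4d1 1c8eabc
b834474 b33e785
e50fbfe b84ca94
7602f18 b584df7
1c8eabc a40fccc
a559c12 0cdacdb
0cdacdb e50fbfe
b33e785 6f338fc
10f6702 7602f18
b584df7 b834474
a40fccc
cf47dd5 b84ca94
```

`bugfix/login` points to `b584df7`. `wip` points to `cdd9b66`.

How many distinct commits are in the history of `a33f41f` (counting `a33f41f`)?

Walking parent pointers from a33f41f: reachable set = {10f6702, 1c8eabc, 6f338fc, 7602f18, a33f41f, a40fccc, aeb283e, b33e785, b584df7, b834474, b84ca94, bf3f03f, cf47dd5}.
That is 13 commits.

13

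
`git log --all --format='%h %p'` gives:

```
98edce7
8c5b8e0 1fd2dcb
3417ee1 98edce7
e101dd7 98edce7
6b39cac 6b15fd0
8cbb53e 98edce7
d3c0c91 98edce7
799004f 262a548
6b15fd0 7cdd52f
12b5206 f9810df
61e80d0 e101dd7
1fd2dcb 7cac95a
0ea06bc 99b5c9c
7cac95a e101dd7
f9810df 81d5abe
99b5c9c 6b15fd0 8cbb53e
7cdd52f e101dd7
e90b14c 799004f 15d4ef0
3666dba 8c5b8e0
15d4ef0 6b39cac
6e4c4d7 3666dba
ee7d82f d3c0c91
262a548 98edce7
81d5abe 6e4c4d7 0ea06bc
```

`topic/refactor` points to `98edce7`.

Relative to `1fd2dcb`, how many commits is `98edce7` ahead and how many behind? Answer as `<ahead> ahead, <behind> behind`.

Reachable from 98edce7: {98edce7}.
Reachable from 1fd2dcb: {1fd2dcb, 7cac95a, 98edce7, e101dd7}.
Only in 98edce7's history (ahead): {} — 0.
Only in 1fd2dcb's history (behind): {1fd2dcb, 7cac95a, e101dd7} — 3.

0 ahead, 3 behind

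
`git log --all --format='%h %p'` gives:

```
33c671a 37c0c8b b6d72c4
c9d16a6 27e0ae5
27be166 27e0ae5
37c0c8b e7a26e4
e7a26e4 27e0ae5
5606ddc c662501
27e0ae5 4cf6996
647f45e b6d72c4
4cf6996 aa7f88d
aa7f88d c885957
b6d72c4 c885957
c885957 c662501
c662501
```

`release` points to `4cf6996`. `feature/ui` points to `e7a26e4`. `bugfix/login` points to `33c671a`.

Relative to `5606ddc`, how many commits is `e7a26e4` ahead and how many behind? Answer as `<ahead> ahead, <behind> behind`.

Reachable from e7a26e4: {27e0ae5, 4cf6996, aa7f88d, c662501, c885957, e7a26e4}.
Reachable from 5606ddc: {5606ddc, c662501}.
Only in e7a26e4's history (ahead): {27e0ae5, 4cf6996, aa7f88d, c885957, e7a26e4} — 5.
Only in 5606ddc's history (behind): {5606ddc} — 1.

5 ahead, 1 behind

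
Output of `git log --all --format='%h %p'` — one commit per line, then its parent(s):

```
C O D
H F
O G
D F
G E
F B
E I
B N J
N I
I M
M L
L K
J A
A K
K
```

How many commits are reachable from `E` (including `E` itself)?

Walking parent pointers from E: reachable set = {E, I, K, L, M}.
That is 5 commits.

5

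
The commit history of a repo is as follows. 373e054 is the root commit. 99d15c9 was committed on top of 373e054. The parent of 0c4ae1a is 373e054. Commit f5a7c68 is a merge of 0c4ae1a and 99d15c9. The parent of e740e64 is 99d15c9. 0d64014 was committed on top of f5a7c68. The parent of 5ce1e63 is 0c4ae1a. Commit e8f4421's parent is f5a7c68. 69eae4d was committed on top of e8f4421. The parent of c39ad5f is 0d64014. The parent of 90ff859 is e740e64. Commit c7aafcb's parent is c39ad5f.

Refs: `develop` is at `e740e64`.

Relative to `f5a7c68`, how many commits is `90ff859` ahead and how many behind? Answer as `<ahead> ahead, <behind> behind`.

Reachable from 90ff859: {373e054, 90ff859, 99d15c9, e740e64}.
Reachable from f5a7c68: {0c4ae1a, 373e054, 99d15c9, f5a7c68}.
Only in 90ff859's history (ahead): {90ff859, e740e64} — 2.
Only in f5a7c68's history (behind): {0c4ae1a, f5a7c68} — 2.

2 ahead, 2 behind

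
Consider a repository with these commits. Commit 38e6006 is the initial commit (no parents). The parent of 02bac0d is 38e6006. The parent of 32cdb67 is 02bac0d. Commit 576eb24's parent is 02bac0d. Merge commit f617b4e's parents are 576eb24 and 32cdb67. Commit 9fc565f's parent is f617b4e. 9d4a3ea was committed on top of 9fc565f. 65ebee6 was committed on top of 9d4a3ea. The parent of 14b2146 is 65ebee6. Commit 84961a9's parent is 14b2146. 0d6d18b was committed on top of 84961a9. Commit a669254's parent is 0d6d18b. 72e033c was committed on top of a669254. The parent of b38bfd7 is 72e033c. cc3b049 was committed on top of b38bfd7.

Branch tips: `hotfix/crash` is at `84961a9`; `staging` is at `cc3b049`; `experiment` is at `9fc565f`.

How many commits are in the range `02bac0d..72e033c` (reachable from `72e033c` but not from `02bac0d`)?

Reachable from 72e033c: {02bac0d, 0d6d18b, 14b2146, 32cdb67, 38e6006, 576eb24, 65ebee6, 72e033c, 84961a9, 9d4a3ea, 9fc565f, a669254, f617b4e}.
Reachable from 02bac0d: {02bac0d, 38e6006}.
In 72e033c's history but not 02bac0d's: {0d6d18b, 14b2146, 32cdb67, 576eb24, 65ebee6, 72e033c, 84961a9, 9d4a3ea, 9fc565f, a669254, f617b4e} — 11 commits.

11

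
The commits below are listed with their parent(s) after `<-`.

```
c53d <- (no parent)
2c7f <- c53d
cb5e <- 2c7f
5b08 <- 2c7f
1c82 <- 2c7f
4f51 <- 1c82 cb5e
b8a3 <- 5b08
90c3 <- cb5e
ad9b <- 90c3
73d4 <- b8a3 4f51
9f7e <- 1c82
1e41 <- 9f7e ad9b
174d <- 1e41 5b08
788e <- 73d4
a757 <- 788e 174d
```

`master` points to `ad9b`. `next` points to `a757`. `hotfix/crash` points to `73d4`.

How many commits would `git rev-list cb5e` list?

Walking parent pointers from cb5e: reachable set = {2c7f, c53d, cb5e}.
That is 3 commits.

3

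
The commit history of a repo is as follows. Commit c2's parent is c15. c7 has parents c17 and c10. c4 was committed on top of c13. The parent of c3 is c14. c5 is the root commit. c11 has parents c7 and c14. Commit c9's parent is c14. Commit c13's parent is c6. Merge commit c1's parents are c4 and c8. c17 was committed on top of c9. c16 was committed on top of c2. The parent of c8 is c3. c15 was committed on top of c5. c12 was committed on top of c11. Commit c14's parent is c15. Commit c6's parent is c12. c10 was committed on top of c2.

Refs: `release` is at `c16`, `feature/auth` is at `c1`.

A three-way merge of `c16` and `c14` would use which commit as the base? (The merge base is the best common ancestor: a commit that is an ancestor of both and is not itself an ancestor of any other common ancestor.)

c15

Ancestors of c16: {c15, c16, c2, c5}.
Ancestors of c14: {c14, c15, c5}.
Common ancestors: {c15, c5}.
Among these, c15 is not an ancestor of any other common ancestor — it is the merge base.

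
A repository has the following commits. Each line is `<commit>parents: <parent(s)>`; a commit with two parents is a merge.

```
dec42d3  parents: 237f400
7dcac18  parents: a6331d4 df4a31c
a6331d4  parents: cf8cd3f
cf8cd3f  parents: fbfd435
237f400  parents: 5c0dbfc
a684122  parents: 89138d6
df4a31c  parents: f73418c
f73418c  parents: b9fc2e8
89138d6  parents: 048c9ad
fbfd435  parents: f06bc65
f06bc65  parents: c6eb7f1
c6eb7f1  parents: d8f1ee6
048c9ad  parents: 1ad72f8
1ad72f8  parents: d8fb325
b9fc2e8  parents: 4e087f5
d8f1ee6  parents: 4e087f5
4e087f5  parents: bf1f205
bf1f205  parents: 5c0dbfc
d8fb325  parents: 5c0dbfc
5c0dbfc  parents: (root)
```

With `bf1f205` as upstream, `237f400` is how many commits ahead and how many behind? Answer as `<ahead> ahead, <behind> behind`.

1 ahead, 1 behind

Reachable from 237f400: {237f400, 5c0dbfc}.
Reachable from bf1f205: {5c0dbfc, bf1f205}.
Only in 237f400's history (ahead): {237f400} — 1.
Only in bf1f205's history (behind): {bf1f205} — 1.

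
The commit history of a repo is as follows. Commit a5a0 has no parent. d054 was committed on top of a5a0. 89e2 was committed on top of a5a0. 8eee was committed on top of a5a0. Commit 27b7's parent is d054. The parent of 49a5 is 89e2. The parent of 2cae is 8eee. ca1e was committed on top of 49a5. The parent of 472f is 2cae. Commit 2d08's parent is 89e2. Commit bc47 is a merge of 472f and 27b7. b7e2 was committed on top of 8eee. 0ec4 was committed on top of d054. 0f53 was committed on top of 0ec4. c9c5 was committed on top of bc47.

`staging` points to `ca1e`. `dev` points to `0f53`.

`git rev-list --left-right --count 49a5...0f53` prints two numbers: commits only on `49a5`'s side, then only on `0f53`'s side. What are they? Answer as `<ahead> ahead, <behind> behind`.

Reachable from 49a5: {49a5, 89e2, a5a0}.
Reachable from 0f53: {0ec4, 0f53, a5a0, d054}.
Only in 49a5's history (ahead): {49a5, 89e2} — 2.
Only in 0f53's history (behind): {0ec4, 0f53, d054} — 3.

2 ahead, 3 behind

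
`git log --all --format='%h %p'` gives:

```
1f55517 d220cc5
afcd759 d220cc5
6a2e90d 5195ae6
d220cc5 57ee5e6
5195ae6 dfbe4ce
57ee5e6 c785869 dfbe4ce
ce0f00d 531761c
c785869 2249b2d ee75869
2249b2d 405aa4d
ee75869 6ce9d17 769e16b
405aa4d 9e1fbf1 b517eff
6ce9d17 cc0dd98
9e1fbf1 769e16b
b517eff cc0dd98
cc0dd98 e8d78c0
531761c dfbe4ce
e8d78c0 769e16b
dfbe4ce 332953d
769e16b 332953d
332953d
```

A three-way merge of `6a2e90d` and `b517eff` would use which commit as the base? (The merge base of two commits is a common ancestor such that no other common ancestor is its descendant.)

332953d

Ancestors of 6a2e90d: {332953d, 5195ae6, 6a2e90d, dfbe4ce}.
Ancestors of b517eff: {332953d, 769e16b, b517eff, cc0dd98, e8d78c0}.
Common ancestors: {332953d}.
The only common ancestor is 332953d, so it is the merge base.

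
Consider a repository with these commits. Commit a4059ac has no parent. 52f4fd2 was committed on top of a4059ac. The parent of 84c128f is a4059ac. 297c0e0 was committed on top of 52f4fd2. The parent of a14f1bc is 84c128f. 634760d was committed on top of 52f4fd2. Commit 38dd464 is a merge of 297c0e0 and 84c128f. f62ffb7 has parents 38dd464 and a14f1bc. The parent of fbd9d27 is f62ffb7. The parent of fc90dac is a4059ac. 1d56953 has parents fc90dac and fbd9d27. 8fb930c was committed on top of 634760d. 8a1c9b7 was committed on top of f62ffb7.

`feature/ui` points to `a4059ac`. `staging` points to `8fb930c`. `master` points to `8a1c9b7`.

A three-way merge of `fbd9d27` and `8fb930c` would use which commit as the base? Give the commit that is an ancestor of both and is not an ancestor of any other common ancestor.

Ancestors of fbd9d27: {297c0e0, 38dd464, 52f4fd2, 84c128f, a14f1bc, a4059ac, f62ffb7, fbd9d27}.
Ancestors of 8fb930c: {52f4fd2, 634760d, 8fb930c, a4059ac}.
Common ancestors: {52f4fd2, a4059ac}.
Among these, 52f4fd2 is not an ancestor of any other common ancestor — it is the merge base.

52f4fd2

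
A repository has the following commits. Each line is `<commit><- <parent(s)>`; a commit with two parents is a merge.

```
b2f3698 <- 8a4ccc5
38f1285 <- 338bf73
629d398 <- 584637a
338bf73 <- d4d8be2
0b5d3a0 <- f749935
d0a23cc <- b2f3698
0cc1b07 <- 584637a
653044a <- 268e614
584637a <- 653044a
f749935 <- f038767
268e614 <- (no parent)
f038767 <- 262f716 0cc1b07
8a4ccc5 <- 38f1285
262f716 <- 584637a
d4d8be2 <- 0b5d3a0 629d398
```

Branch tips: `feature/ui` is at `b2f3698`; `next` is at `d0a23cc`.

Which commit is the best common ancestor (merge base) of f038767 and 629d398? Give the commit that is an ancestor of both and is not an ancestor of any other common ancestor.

Ancestors of f038767: {0cc1b07, 262f716, 268e614, 584637a, 653044a, f038767}.
Ancestors of 629d398: {268e614, 584637a, 629d398, 653044a}.
Common ancestors: {268e614, 584637a, 653044a}.
Among these, 584637a is not an ancestor of any other common ancestor — it is the merge base.

584637a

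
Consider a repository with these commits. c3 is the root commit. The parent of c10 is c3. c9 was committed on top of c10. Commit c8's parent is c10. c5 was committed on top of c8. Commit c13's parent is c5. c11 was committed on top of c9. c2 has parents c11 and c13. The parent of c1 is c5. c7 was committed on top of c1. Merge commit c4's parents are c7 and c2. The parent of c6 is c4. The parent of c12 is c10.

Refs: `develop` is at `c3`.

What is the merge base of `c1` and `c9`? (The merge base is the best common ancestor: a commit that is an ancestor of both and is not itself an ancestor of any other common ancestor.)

Ancestors of c1: {c1, c10, c3, c5, c8}.
Ancestors of c9: {c10, c3, c9}.
Common ancestors: {c10, c3}.
Among these, c10 is not an ancestor of any other common ancestor — it is the merge base.

c10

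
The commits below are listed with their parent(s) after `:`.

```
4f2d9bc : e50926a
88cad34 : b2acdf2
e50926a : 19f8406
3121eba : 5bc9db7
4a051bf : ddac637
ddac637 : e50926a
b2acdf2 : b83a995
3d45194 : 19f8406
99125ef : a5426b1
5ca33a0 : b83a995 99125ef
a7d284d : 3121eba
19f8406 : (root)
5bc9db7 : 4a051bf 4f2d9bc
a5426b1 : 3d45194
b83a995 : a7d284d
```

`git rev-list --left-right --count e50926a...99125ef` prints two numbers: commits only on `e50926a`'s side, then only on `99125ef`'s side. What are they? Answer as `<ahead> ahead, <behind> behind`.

Reachable from e50926a: {19f8406, e50926a}.
Reachable from 99125ef: {19f8406, 3d45194, 99125ef, a5426b1}.
Only in e50926a's history (ahead): {e50926a} — 1.
Only in 99125ef's history (behind): {3d45194, 99125ef, a5426b1} — 3.

1 ahead, 3 behind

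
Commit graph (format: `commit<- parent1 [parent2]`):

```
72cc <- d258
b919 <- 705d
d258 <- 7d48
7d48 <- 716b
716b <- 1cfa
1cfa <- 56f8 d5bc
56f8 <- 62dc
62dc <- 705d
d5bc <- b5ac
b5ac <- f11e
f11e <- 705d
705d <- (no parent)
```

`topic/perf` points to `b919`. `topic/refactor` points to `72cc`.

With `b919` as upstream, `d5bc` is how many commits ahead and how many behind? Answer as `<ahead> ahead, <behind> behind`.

3 ahead, 1 behind

Reachable from d5bc: {705d, b5ac, d5bc, f11e}.
Reachable from b919: {705d, b919}.
Only in d5bc's history (ahead): {b5ac, d5bc, f11e} — 3.
Only in b919's history (behind): {b919} — 1.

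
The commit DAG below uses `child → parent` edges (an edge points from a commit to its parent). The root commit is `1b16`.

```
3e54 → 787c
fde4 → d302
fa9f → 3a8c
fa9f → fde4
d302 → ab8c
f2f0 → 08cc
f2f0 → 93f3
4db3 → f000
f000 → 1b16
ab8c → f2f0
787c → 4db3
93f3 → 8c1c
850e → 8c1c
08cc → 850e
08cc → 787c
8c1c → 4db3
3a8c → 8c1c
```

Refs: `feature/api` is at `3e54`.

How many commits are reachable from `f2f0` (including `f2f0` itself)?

9

Walking parent pointers from f2f0: reachable set = {08cc, 1b16, 4db3, 787c, 850e, 8c1c, 93f3, f000, f2f0}.
That is 9 commits.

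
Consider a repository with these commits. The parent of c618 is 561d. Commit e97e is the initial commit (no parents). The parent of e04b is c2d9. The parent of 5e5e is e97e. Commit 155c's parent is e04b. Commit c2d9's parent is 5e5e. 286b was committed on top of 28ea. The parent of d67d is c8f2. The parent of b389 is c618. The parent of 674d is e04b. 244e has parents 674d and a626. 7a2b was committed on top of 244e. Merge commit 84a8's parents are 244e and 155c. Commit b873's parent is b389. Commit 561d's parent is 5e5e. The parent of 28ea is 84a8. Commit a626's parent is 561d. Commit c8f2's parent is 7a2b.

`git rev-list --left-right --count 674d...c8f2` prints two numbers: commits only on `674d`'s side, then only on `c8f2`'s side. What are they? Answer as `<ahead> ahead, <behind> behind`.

Reachable from 674d: {5e5e, 674d, c2d9, e04b, e97e}.
Reachable from c8f2: {244e, 561d, 5e5e, 674d, 7a2b, a626, c2d9, c8f2, e04b, e97e}.
Only in 674d's history (ahead): {} — 0.
Only in c8f2's history (behind): {244e, 561d, 7a2b, a626, c8f2} — 5.

0 ahead, 5 behind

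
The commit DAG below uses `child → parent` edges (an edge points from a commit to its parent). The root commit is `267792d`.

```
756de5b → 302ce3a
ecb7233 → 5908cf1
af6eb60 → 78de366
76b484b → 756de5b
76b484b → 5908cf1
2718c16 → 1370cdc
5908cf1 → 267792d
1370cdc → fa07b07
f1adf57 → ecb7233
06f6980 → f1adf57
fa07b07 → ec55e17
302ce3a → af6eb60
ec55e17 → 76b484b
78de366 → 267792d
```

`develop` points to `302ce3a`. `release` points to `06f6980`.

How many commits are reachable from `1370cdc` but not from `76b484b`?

3

Reachable from 1370cdc: {1370cdc, 267792d, 302ce3a, 5908cf1, 756de5b, 76b484b, 78de366, af6eb60, ec55e17, fa07b07}.
Reachable from 76b484b: {267792d, 302ce3a, 5908cf1, 756de5b, 76b484b, 78de366, af6eb60}.
In 1370cdc's history but not 76b484b's: {1370cdc, ec55e17, fa07b07} — 3 commits.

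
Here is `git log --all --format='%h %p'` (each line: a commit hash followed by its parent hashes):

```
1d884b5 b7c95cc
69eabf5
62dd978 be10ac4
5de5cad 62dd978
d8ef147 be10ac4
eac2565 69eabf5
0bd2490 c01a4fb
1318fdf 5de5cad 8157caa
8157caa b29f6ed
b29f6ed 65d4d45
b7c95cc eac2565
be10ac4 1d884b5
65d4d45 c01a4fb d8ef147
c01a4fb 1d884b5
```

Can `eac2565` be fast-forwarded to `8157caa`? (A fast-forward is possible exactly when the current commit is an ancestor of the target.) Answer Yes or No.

Yes

A fast-forward from eac2565 to 8157caa is possible iff eac2565 is an ancestor of 8157caa.
Ancestors of 8157caa: {1d884b5, 65d4d45, 69eabf5, 8157caa, b29f6ed, b7c95cc, be10ac4, c01a4fb, d8ef147, eac2565}.
eac2565 is among them, so fast-forward is possible.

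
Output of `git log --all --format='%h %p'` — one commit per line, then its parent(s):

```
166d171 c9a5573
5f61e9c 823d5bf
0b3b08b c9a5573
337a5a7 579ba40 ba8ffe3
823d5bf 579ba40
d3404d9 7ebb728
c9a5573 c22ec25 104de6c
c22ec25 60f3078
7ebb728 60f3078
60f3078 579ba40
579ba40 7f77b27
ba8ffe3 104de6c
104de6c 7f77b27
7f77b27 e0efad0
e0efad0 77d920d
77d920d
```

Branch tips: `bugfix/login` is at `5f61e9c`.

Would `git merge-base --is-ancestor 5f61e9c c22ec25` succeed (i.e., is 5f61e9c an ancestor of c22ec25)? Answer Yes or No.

No

Ancestors of c22ec25: {579ba40, 60f3078, 77d920d, 7f77b27, c22ec25, e0efad0}.
5f61e9c is not in that set, so it is not an ancestor of c22ec25.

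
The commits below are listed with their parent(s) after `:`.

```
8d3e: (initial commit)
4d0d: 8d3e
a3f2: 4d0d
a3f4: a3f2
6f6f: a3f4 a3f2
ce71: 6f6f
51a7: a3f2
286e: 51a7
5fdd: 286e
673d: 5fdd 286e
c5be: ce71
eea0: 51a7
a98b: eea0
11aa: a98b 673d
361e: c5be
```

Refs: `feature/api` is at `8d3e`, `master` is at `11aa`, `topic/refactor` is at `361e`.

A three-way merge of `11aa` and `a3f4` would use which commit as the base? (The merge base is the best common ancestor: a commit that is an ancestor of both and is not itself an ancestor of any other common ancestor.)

a3f2

Ancestors of 11aa: {11aa, 286e, 4d0d, 51a7, 5fdd, 673d, 8d3e, a3f2, a98b, eea0}.
Ancestors of a3f4: {4d0d, 8d3e, a3f2, a3f4}.
Common ancestors: {4d0d, 8d3e, a3f2}.
Among these, a3f2 is not an ancestor of any other common ancestor — it is the merge base.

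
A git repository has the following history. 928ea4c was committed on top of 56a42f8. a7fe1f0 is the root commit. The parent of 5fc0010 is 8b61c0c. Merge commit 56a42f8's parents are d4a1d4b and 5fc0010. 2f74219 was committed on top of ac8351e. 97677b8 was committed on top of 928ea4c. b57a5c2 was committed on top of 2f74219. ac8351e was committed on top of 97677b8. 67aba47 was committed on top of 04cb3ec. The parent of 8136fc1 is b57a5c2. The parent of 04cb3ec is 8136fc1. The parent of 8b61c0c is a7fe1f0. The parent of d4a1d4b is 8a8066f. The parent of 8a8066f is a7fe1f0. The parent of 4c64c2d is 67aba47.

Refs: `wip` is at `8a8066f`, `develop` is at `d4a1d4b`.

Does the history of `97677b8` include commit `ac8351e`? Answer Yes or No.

Ancestors of 97677b8: {56a42f8, 5fc0010, 8a8066f, 8b61c0c, 928ea4c, 97677b8, a7fe1f0, d4a1d4b}.
ac8351e is not in that set, so it is not an ancestor of 97677b8.

No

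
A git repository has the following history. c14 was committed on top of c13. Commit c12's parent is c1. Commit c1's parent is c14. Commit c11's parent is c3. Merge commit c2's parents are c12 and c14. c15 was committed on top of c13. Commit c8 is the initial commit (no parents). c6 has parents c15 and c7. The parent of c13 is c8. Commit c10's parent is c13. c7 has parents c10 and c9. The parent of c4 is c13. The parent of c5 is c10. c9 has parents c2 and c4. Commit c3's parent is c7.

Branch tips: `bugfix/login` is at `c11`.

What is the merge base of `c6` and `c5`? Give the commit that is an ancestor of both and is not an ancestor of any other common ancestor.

Ancestors of c6: {c1, c10, c12, c13, c14, c15, c2, c4, c6, c7, c8, c9}.
Ancestors of c5: {c10, c13, c5, c8}.
Common ancestors: {c10, c13, c8}.
Among these, c10 is not an ancestor of any other common ancestor — it is the merge base.

c10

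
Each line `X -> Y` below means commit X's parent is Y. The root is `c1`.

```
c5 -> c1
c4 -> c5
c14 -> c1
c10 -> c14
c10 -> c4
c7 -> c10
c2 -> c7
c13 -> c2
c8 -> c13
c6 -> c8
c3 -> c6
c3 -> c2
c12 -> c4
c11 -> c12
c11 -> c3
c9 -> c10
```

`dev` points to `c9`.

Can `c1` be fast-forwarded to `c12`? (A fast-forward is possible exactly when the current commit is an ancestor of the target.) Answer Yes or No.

Yes

A fast-forward from c1 to c12 is possible iff c1 is an ancestor of c12.
Ancestors of c12: {c1, c12, c4, c5}.
c1 is among them, so fast-forward is possible.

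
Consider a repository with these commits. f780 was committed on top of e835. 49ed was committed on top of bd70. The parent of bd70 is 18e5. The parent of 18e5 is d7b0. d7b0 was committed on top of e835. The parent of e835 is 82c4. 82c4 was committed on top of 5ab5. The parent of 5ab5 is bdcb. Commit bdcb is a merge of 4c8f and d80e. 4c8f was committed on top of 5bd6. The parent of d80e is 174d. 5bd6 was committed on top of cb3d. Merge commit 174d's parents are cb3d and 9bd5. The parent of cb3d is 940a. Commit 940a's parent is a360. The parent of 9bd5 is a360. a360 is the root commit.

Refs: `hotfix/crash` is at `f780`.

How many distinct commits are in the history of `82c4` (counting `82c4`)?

Walking parent pointers from 82c4: reachable set = {174d, 4c8f, 5ab5, 5bd6, 82c4, 940a, 9bd5, a360, bdcb, cb3d, d80e}.
That is 11 commits.

11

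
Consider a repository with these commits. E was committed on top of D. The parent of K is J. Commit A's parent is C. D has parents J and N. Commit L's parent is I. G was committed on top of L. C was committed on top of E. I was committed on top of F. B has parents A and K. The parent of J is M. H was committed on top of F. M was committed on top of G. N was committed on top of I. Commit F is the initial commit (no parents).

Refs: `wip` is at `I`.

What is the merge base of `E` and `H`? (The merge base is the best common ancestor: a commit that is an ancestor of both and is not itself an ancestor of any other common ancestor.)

Ancestors of E: {D, E, F, G, I, J, L, M, N}.
Ancestors of H: {F, H}.
Common ancestors: {F}.
The only common ancestor is F, so it is the merge base.

F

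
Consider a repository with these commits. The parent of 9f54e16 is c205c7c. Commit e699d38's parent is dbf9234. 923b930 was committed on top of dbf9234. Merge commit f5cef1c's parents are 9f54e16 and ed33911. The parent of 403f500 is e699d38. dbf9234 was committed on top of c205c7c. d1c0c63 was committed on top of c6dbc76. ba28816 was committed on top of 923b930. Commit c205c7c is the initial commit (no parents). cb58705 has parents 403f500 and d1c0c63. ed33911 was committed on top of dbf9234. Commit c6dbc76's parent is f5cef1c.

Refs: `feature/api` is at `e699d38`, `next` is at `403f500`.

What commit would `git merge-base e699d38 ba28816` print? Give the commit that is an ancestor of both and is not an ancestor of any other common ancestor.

dbf9234

Ancestors of e699d38: {c205c7c, dbf9234, e699d38}.
Ancestors of ba28816: {923b930, ba28816, c205c7c, dbf9234}.
Common ancestors: {c205c7c, dbf9234}.
Among these, dbf9234 is not an ancestor of any other common ancestor — it is the merge base.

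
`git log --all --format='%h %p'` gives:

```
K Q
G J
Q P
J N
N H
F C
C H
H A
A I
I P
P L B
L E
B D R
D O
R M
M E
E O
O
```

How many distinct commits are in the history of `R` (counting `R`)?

4

Walking parent pointers from R: reachable set = {E, M, O, R}.
That is 4 commits.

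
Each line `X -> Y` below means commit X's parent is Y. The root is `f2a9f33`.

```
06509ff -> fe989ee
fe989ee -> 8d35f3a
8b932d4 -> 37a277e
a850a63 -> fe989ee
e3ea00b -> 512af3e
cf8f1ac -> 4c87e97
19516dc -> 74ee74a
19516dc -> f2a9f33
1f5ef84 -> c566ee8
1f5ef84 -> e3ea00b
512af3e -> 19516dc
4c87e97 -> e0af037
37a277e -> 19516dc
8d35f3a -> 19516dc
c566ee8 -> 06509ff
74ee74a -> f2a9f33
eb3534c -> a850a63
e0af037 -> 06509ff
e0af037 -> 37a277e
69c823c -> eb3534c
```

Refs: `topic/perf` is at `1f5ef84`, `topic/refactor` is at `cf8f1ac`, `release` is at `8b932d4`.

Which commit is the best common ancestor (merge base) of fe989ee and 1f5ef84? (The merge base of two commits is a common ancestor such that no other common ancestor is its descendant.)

fe989ee

Ancestors of fe989ee: {19516dc, 74ee74a, 8d35f3a, f2a9f33, fe989ee}.
Ancestors of 1f5ef84: {06509ff, 19516dc, 1f5ef84, 512af3e, 74ee74a, 8d35f3a, c566ee8, e3ea00b, f2a9f33, fe989ee}.
Common ancestors: {19516dc, 74ee74a, 8d35f3a, f2a9f33, fe989ee}.
Among these, fe989ee is not an ancestor of any other common ancestor — it is the merge base.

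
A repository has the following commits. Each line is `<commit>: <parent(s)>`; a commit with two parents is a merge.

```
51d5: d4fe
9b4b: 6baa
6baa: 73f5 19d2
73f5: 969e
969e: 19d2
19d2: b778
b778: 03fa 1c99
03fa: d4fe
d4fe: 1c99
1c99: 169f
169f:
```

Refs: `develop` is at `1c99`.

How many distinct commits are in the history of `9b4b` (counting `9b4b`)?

Walking parent pointers from 9b4b: reachable set = {03fa, 169f, 19d2, 1c99, 6baa, 73f5, 969e, 9b4b, b778, d4fe}.
That is 10 commits.

10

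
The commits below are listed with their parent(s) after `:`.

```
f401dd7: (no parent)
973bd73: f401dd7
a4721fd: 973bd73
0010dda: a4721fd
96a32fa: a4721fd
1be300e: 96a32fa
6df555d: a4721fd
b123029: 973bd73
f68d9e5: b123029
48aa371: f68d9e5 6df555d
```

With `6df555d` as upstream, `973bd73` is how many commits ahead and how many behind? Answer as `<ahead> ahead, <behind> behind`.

0 ahead, 2 behind

Reachable from 973bd73: {973bd73, f401dd7}.
Reachable from 6df555d: {6df555d, 973bd73, a4721fd, f401dd7}.
Only in 973bd73's history (ahead): {} — 0.
Only in 6df555d's history (behind): {6df555d, a4721fd} — 2.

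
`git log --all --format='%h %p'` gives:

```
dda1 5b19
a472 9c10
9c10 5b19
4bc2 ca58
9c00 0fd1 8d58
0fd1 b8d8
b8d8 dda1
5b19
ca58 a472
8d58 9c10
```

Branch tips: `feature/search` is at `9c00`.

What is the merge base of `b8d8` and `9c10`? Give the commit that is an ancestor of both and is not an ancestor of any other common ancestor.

Ancestors of b8d8: {5b19, b8d8, dda1}.
Ancestors of 9c10: {5b19, 9c10}.
Common ancestors: {5b19}.
The only common ancestor is 5b19, so it is the merge base.

5b19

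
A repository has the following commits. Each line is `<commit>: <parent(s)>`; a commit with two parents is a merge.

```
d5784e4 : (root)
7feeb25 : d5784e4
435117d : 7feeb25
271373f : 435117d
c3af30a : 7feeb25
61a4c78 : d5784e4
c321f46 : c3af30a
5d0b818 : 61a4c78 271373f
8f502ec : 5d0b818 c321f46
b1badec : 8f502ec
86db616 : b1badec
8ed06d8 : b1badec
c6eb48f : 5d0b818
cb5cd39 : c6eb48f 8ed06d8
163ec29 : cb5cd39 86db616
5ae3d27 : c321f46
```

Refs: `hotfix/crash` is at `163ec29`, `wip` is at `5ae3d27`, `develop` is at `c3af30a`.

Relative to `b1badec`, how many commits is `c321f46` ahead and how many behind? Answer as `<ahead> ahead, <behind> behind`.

0 ahead, 6 behind

Reachable from c321f46: {7feeb25, c321f46, c3af30a, d5784e4}.
Reachable from b1badec: {271373f, 435117d, 5d0b818, 61a4c78, 7feeb25, 8f502ec, b1badec, c321f46, c3af30a, d5784e4}.
Only in c321f46's history (ahead): {} — 0.
Only in b1badec's history (behind): {271373f, 435117d, 5d0b818, 61a4c78, 8f502ec, b1badec} — 6.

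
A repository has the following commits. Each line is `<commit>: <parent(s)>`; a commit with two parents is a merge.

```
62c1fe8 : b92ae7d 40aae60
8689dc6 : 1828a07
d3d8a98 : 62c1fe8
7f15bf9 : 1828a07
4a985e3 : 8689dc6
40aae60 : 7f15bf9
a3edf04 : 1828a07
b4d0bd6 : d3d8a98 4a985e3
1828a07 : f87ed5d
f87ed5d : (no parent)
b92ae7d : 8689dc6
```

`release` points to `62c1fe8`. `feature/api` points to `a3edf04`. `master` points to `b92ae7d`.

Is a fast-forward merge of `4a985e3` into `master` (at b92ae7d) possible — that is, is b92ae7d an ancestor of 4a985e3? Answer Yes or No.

No

A fast-forward from b92ae7d to 4a985e3 is possible iff b92ae7d is an ancestor of 4a985e3.
Ancestors of 4a985e3: {1828a07, 4a985e3, 8689dc6, f87ed5d}.
b92ae7d is not among them, so fast-forward is not possible.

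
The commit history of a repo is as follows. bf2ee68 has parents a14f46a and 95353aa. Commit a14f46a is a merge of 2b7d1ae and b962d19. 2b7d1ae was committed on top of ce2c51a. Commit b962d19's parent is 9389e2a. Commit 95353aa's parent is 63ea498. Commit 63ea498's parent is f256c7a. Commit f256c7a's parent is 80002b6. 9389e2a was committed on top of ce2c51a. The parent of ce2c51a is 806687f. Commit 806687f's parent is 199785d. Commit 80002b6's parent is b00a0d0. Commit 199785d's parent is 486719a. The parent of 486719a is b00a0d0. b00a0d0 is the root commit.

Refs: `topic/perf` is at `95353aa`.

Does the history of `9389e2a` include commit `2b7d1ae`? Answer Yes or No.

Ancestors of 9389e2a: {199785d, 486719a, 806687f, 9389e2a, b00a0d0, ce2c51a}.
2b7d1ae is not in that set, so it is not an ancestor of 9389e2a.

No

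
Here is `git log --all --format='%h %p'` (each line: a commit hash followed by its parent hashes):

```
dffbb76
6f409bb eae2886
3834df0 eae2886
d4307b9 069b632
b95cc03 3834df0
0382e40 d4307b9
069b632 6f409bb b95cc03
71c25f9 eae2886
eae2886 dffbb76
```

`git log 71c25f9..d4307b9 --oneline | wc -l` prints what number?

5

Reachable from d4307b9: {069b632, 3834df0, 6f409bb, b95cc03, d4307b9, dffbb76, eae2886}.
Reachable from 71c25f9: {71c25f9, dffbb76, eae2886}.
In d4307b9's history but not 71c25f9's: {069b632, 3834df0, 6f409bb, b95cc03, d4307b9} — 5 commits.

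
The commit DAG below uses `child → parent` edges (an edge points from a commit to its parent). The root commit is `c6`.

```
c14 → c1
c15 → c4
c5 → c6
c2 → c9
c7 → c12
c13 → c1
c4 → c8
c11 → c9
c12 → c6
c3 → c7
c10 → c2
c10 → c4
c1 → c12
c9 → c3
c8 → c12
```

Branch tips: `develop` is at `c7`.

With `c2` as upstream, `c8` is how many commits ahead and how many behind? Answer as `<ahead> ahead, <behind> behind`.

Reachable from c8: {c12, c6, c8}.
Reachable from c2: {c12, c2, c3, c6, c7, c9}.
Only in c8's history (ahead): {c8} — 1.
Only in c2's history (behind): {c2, c3, c7, c9} — 4.

1 ahead, 4 behind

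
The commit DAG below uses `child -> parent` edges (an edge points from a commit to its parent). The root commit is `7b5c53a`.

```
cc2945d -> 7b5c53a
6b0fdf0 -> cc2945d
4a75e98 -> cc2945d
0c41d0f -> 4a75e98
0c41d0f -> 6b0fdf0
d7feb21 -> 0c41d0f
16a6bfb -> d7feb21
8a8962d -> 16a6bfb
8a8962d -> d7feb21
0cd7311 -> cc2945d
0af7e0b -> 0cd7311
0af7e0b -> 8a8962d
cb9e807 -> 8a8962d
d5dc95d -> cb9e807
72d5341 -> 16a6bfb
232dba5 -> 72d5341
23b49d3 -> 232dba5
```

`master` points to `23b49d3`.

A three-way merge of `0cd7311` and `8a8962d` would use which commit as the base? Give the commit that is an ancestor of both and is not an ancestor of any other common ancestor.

Ancestors of 0cd7311: {0cd7311, 7b5c53a, cc2945d}.
Ancestors of 8a8962d: {0c41d0f, 16a6bfb, 4a75e98, 6b0fdf0, 7b5c53a, 8a8962d, cc2945d, d7feb21}.
Common ancestors: {7b5c53a, cc2945d}.
Among these, cc2945d is not an ancestor of any other common ancestor — it is the merge base.

cc2945d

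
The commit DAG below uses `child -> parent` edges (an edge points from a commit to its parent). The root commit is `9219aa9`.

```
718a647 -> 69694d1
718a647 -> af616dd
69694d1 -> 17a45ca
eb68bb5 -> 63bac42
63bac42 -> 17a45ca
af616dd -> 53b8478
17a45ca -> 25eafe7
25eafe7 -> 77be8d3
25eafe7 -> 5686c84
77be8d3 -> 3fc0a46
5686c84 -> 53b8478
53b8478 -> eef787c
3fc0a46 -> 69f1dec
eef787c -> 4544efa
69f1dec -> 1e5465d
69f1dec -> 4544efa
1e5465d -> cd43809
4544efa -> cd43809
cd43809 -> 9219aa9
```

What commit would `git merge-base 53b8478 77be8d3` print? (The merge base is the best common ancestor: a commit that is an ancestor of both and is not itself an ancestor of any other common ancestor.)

Ancestors of 53b8478: {4544efa, 53b8478, 9219aa9, cd43809, eef787c}.
Ancestors of 77be8d3: {1e5465d, 3fc0a46, 4544efa, 69f1dec, 77be8d3, 9219aa9, cd43809}.
Common ancestors: {4544efa, 9219aa9, cd43809}.
Among these, 4544efa is not an ancestor of any other common ancestor — it is the merge base.

4544efa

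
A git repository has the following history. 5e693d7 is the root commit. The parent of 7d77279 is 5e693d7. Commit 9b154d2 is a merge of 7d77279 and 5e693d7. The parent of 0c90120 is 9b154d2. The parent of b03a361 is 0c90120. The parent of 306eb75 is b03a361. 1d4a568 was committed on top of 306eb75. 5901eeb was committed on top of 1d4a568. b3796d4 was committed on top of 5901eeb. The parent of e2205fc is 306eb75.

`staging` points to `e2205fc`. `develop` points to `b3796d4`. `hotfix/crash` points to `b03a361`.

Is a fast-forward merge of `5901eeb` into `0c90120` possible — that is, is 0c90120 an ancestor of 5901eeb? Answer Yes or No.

Yes

A fast-forward from 0c90120 to 5901eeb is possible iff 0c90120 is an ancestor of 5901eeb.
Ancestors of 5901eeb: {0c90120, 1d4a568, 306eb75, 5901eeb, 5e693d7, 7d77279, 9b154d2, b03a361}.
0c90120 is among them, so fast-forward is possible.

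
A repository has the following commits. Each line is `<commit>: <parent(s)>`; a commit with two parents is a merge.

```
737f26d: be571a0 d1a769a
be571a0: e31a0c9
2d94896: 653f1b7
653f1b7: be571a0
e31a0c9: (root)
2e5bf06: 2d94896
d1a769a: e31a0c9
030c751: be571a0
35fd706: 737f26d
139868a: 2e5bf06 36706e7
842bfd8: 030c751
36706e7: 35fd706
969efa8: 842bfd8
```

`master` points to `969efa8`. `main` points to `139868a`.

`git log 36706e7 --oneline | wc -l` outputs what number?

Walking parent pointers from 36706e7: reachable set = {35fd706, 36706e7, 737f26d, be571a0, d1a769a, e31a0c9}.
That is 6 commits.

6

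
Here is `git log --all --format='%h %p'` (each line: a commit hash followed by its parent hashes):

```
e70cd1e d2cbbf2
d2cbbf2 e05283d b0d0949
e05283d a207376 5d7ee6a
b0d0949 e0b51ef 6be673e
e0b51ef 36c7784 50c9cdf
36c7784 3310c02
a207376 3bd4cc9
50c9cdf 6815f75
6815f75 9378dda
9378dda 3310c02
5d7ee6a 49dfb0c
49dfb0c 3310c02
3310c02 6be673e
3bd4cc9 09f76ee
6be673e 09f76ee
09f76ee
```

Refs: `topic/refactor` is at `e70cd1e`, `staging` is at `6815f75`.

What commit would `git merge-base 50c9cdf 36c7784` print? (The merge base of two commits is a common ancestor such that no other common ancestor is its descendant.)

3310c02

Ancestors of 50c9cdf: {09f76ee, 3310c02, 50c9cdf, 6815f75, 6be673e, 9378dda}.
Ancestors of 36c7784: {09f76ee, 3310c02, 36c7784, 6be673e}.
Common ancestors: {09f76ee, 3310c02, 6be673e}.
Among these, 3310c02 is not an ancestor of any other common ancestor — it is the merge base.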